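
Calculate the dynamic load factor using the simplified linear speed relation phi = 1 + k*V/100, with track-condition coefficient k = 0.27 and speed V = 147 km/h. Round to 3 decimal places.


phi = 1 + k * V / 100
phi = 1 + 0.27 * 147 / 100
phi = 1 + 0.3969
phi = 1.397

1.397


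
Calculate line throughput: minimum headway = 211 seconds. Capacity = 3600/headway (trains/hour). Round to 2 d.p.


Capacity = 3600 / headway
Capacity = 3600 / 211
Capacity = 17.06 trains/hour

17.06


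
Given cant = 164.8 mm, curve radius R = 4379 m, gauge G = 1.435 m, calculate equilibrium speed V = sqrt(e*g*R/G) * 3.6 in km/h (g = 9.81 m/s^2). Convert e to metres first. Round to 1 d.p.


Convert cant: e = 164.8 mm = 0.1648 m
V_ms = sqrt(0.1648 * 9.81 * 4379 / 1.435)
V_ms = sqrt(4933.433277) = 70.2384 m/s
V = 70.2384 * 3.6 = 252.9 km/h

252.9


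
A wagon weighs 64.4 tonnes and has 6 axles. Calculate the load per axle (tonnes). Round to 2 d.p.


Load per axle = total weight / number of axles
Load = 64.4 / 6
Load = 10.73 tonnes

10.73


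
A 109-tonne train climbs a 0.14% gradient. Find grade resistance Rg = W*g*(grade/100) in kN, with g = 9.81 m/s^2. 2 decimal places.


Rg = W * 9.81 * grade / 100
Rg = 109 * 9.81 * 0.14 / 100
Rg = 1069.29 * 0.0014
Rg = 1.50 kN

1.50


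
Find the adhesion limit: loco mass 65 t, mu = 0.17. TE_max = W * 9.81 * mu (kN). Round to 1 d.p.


TE_max = W * g * mu
TE_max = 65 * 9.81 * 0.17
TE_max = 637.65 * 0.17
TE_max = 108.4 kN

108.4


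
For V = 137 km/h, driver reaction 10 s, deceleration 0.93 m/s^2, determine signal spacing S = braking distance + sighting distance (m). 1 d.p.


V = 137 / 3.6 = 38.0556 m/s
Braking distance = 38.0556^2 / (2*0.93) = 778.6158 m
Sighting distance = 38.0556 * 10 = 380.5556 m
S = 778.6158 + 380.5556 = 1159.2 m

1159.2


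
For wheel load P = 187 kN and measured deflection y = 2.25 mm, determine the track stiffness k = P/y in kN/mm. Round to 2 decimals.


Track stiffness k = P / y
k = 187 / 2.25
k = 83.11 kN/mm

83.11


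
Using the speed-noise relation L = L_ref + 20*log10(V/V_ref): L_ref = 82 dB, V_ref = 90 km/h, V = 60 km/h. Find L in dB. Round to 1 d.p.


V/V_ref = 60 / 90 = 0.666667
log10(0.666667) = -0.176091
20 * -0.176091 = -3.5218
L = 82 + -3.5218 = 78.5 dB

78.5


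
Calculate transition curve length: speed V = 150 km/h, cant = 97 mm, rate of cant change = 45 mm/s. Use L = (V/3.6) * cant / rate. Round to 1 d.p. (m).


Convert speed: V = 150 / 3.6 = 41.6667 m/s
L = 41.6667 * 97 / 45
L = 4041.6667 / 45
L = 89.8 m

89.8


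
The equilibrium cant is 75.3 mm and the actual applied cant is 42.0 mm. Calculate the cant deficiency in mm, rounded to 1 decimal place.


Cant deficiency = equilibrium cant - actual cant
CD = 75.3 - 42.0
CD = 33.3 mm

33.3


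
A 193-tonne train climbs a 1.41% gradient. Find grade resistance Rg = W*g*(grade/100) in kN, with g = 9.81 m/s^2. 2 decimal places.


Rg = W * 9.81 * grade / 100
Rg = 193 * 9.81 * 1.41 / 100
Rg = 1893.33 * 0.0141
Rg = 26.70 kN

26.70


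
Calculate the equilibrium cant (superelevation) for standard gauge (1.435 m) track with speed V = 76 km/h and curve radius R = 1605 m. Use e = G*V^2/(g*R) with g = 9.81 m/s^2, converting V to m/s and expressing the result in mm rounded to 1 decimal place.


Convert speed: V = 76 / 3.6 = 21.1111 m/s
Apply formula: e = 1.435 * 21.1111^2 / (9.81 * 1605)
e = 1.435 * 445.679 / 15745.05
e = 0.040619 m = 40.6 mm

40.6


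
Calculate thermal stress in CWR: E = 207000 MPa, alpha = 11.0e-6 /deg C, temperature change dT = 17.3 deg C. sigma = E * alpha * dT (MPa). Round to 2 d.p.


sigma = E * alpha * dT
sigma = 207000 * 11.0e-6 * 17.3
sigma = 2.277 * 17.3
sigma = 39.39 MPa

39.39


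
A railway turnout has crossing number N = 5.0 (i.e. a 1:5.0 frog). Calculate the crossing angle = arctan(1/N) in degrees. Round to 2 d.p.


1/N = 1/5.0 = 0.2
angle = arctan(0.2) = 0.197396 rad
angle = 0.197396 * 180/pi = 11.31 degrees

11.31


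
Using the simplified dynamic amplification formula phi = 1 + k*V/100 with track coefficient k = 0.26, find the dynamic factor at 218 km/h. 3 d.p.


phi = 1 + k * V / 100
phi = 1 + 0.26 * 218 / 100
phi = 1 + 0.5668
phi = 1.567

1.567


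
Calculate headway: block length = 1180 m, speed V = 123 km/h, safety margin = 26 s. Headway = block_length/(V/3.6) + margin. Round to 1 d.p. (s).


V = 123 / 3.6 = 34.1667 m/s
Block traversal time = 1180 / 34.1667 = 34.5366 s
Headway = 34.5366 + 26
Headway = 60.5 s

60.5


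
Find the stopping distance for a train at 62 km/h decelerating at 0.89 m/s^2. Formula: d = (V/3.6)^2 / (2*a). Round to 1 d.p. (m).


Convert speed: V = 62 / 3.6 = 17.2222 m/s
V^2 = 296.6049
d = 296.6049 / (2 * 0.89)
d = 296.6049 / 1.78
d = 166.6 m

166.6


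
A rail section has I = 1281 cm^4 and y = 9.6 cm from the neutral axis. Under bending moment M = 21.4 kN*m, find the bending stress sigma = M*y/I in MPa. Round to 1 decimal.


Convert units:
M = 21.4 kN*m = 21400000 N*mm
y = 9.6 cm = 96 mm
I = 1281 cm^4 = 12810000 mm^4
sigma = 21400000 * 96 / 12810000
sigma = 160.4 MPa

160.4


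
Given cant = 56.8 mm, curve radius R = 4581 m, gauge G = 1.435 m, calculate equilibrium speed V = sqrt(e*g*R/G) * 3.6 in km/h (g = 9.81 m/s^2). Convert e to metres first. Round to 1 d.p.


Convert cant: e = 56.8 mm = 0.0568 m
V_ms = sqrt(0.0568 * 9.81 * 4581 / 1.435)
V_ms = sqrt(1778.794319) = 42.1758 m/s
V = 42.1758 * 3.6 = 151.8 km/h

151.8


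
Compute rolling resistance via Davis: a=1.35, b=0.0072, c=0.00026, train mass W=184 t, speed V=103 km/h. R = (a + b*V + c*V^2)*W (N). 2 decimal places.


b*V = 0.0072 * 103 = 0.7416
c*V^2 = 0.00026 * 10609 = 2.75834
R_per_t = 1.35 + 0.7416 + 2.75834 = 4.84994 N/t
R_total = 4.84994 * 184 = 892.39 N

892.39


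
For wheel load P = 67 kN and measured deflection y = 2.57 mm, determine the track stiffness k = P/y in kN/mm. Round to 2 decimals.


Track stiffness k = P / y
k = 67 / 2.57
k = 26.07 kN/mm

26.07


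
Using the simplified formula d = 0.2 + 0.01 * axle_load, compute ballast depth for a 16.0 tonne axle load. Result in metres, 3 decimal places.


d = 0.2 + 0.01 * 16.0
d = 0.2 + 0.16
d = 0.360 m

0.360


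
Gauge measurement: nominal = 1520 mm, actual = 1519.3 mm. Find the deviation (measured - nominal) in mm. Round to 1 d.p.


Deviation = measured - nominal
Deviation = 1519.3 - 1520
Deviation = -0.7 mm

-0.7


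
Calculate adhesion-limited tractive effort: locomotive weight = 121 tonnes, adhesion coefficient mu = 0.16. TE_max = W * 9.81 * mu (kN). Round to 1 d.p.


TE_max = W * g * mu
TE_max = 121 * 9.81 * 0.16
TE_max = 1187.01 * 0.16
TE_max = 189.9 kN

189.9


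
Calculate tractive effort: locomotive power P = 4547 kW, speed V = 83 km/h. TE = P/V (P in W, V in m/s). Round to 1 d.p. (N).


Convert: P = 4547 kW = 4547000 W
V = 83 / 3.6 = 23.0556 m/s
TE = 4547000 / 23.0556
TE = 197219.3 N

197219.3


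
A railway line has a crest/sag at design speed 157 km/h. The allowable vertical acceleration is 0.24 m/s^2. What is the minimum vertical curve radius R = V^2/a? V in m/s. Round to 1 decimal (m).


Convert speed: V = 157 / 3.6 = 43.6111 m/s
V^2 = 1901.929 m^2/s^2
R_v = 1901.929 / 0.24
R_v = 7924.7 m

7924.7


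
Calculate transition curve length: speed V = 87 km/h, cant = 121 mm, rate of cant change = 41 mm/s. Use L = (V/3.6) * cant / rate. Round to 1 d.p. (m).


Convert speed: V = 87 / 3.6 = 24.1667 m/s
L = 24.1667 * 121 / 41
L = 2924.1667 / 41
L = 71.3 m

71.3


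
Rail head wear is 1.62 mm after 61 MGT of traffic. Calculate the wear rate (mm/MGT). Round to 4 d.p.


Wear rate = total wear / cumulative tonnage
Rate = 1.62 / 61
Rate = 0.0266 mm/MGT

0.0266


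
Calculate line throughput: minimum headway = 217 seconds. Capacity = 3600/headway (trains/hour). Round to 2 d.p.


Capacity = 3600 / headway
Capacity = 3600 / 217
Capacity = 16.59 trains/hour

16.59


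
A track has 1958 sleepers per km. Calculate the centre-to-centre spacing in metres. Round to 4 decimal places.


Spacing = 1000 m / number of sleepers
Spacing = 1000 / 1958
Spacing = 0.5107 m

0.5107


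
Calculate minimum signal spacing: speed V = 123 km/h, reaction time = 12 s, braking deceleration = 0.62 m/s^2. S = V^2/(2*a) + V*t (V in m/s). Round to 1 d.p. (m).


V = 123 / 3.6 = 34.1667 m/s
Braking distance = 34.1667^2 / (2*0.62) = 941.4203 m
Sighting distance = 34.1667 * 12 = 410.0 m
S = 941.4203 + 410.0 = 1351.4 m

1351.4


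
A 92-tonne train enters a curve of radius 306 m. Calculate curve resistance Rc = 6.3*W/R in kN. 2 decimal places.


Rc = 6.3 * W / R
Rc = 6.3 * 92 / 306
Rc = 579.6 / 306
Rc = 1.89 kN

1.89


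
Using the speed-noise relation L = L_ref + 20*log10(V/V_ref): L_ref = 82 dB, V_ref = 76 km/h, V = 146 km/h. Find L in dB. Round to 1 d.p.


V/V_ref = 146 / 76 = 1.921053
log10(1.921053) = 0.283539
20 * 0.283539 = 5.6708
L = 82 + 5.6708 = 87.7 dB

87.7


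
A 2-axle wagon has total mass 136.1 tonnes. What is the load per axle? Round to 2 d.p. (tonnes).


Load per axle = total weight / number of axles
Load = 136.1 / 2
Load = 68.05 tonnes

68.05


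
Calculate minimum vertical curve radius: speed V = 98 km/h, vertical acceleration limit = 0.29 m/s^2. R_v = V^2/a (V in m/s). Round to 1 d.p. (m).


Convert speed: V = 98 / 3.6 = 27.2222 m/s
V^2 = 741.0494 m^2/s^2
R_v = 741.0494 / 0.29
R_v = 2555.3 m

2555.3


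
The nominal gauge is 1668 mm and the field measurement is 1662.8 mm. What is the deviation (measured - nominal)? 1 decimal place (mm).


Deviation = measured - nominal
Deviation = 1662.8 - 1668
Deviation = -5.2 mm

-5.2


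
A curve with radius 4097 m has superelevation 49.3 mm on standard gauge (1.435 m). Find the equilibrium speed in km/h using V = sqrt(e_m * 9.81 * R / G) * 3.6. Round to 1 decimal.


Convert cant: e = 49.3 mm = 0.0493 m
V_ms = sqrt(0.0493 * 9.81 * 4097 / 1.435)
V_ms = sqrt(1380.797492) = 37.1591 m/s
V = 37.1591 * 3.6 = 133.8 km/h

133.8


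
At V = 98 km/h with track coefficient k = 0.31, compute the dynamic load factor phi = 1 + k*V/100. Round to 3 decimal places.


phi = 1 + k * V / 100
phi = 1 + 0.31 * 98 / 100
phi = 1 + 0.3038
phi = 1.304

1.304


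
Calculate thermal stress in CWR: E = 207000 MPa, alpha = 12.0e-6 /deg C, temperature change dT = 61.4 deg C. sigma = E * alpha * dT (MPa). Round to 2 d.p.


sigma = E * alpha * dT
sigma = 207000 * 12.0e-6 * 61.4
sigma = 2.484 * 61.4
sigma = 152.52 MPa

152.52


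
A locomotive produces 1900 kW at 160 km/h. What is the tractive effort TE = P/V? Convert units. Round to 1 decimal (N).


Convert: P = 1900 kW = 1900000 W
V = 160 / 3.6 = 44.4444 m/s
TE = 1900000 / 44.4444
TE = 42750.0 N

42750.0


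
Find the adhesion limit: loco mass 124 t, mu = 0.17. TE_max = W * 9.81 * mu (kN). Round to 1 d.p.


TE_max = W * g * mu
TE_max = 124 * 9.81 * 0.17
TE_max = 1216.44 * 0.17
TE_max = 206.8 kN

206.8


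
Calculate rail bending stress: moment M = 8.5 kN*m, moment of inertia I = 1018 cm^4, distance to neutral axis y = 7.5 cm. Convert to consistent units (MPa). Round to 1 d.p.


Convert units:
M = 8.5 kN*m = 8500000 N*mm
y = 7.5 cm = 75 mm
I = 1018 cm^4 = 10180000 mm^4
sigma = 8500000 * 75 / 10180000
sigma = 62.6 MPa

62.6


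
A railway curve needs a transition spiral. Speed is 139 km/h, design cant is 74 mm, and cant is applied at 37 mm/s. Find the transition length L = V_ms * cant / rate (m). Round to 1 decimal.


Convert speed: V = 139 / 3.6 = 38.6111 m/s
L = 38.6111 * 74 / 37
L = 2857.2222 / 37
L = 77.2 m

77.2


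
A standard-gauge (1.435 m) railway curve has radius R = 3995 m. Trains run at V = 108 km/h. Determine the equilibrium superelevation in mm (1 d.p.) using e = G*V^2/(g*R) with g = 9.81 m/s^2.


Convert speed: V = 108 / 3.6 = 30.0 m/s
Apply formula: e = 1.435 * 30.0^2 / (9.81 * 3995)
e = 1.435 * 900.0 / 39190.95
e = 0.032954 m = 33.0 mm

33.0


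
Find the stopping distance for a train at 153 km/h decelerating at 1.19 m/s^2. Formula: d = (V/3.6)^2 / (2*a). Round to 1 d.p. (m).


Convert speed: V = 153 / 3.6 = 42.5 m/s
V^2 = 1806.25
d = 1806.25 / (2 * 1.19)
d = 1806.25 / 2.38
d = 758.9 m

758.9


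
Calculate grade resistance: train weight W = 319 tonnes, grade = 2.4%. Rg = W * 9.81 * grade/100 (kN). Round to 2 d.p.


Rg = W * 9.81 * grade / 100
Rg = 319 * 9.81 * 2.4 / 100
Rg = 3129.39 * 0.024
Rg = 75.11 kN

75.11


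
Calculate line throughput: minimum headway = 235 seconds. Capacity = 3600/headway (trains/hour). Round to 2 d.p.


Capacity = 3600 / headway
Capacity = 3600 / 235
Capacity = 15.32 trains/hour

15.32


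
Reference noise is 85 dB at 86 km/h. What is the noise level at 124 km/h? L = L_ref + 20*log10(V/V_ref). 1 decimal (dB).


V/V_ref = 124 / 86 = 1.44186
log10(1.44186) = 0.158923
20 * 0.158923 = 3.1785
L = 85 + 3.1785 = 88.2 dB

88.2


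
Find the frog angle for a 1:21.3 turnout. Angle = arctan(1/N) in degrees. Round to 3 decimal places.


1/N = 1/21.3 = 0.046948
angle = arctan(0.046948) = 0.046914 rad
angle = 0.046914 * 180/pi = 2.688 degrees

2.688


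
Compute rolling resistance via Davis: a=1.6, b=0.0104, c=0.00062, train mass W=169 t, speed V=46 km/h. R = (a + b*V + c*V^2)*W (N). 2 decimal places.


b*V = 0.0104 * 46 = 0.4784
c*V^2 = 0.00062 * 2116 = 1.31192
R_per_t = 1.6 + 0.4784 + 1.31192 = 3.39032 N/t
R_total = 3.39032 * 169 = 572.96 N

572.96


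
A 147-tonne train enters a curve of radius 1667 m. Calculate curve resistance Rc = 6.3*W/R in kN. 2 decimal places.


Rc = 6.3 * W / R
Rc = 6.3 * 147 / 1667
Rc = 926.1 / 1667
Rc = 0.56 kN

0.56


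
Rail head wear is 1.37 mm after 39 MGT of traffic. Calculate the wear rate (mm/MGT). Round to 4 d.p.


Wear rate = total wear / cumulative tonnage
Rate = 1.37 / 39
Rate = 0.0351 mm/MGT

0.0351


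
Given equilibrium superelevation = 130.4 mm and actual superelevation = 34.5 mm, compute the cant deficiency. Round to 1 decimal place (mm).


Cant deficiency = equilibrium cant - actual cant
CD = 130.4 - 34.5
CD = 95.9 mm

95.9


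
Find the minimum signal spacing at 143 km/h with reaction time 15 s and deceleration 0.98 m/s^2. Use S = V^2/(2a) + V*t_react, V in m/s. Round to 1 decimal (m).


V = 143 / 3.6 = 39.7222 m/s
Braking distance = 39.7222^2 / (2*0.98) = 805.028 m
Sighting distance = 39.7222 * 15 = 595.8333 m
S = 805.028 + 595.8333 = 1400.9 m

1400.9


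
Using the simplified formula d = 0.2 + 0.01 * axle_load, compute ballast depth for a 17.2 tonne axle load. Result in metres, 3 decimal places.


d = 0.2 + 0.01 * 17.2
d = 0.2 + 0.172
d = 0.372 m

0.372


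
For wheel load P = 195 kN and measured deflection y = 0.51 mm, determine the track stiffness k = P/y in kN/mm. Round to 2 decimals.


Track stiffness k = P / y
k = 195 / 0.51
k = 382.35 kN/mm

382.35


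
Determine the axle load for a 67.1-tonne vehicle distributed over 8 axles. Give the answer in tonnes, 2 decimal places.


Load per axle = total weight / number of axles
Load = 67.1 / 8
Load = 8.39 tonnes

8.39


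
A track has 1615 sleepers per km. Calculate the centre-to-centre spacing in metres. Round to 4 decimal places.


Spacing = 1000 m / number of sleepers
Spacing = 1000 / 1615
Spacing = 0.6192 m

0.6192


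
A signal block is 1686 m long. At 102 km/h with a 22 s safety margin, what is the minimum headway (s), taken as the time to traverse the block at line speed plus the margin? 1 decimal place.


V = 102 / 3.6 = 28.3333 m/s
Block traversal time = 1686 / 28.3333 = 59.5059 s
Headway = 59.5059 + 22
Headway = 81.5 s

81.5


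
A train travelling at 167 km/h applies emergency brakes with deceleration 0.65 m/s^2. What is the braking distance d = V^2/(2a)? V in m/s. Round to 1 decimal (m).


Convert speed: V = 167 / 3.6 = 46.3889 m/s
V^2 = 2151.929
d = 2151.929 / (2 * 0.65)
d = 2151.929 / 1.3
d = 1655.3 m

1655.3


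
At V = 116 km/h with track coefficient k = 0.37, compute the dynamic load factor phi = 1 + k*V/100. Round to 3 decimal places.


phi = 1 + k * V / 100
phi = 1 + 0.37 * 116 / 100
phi = 1 + 0.4292
phi = 1.429

1.429


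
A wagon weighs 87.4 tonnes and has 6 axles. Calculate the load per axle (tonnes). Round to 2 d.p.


Load per axle = total weight / number of axles
Load = 87.4 / 6
Load = 14.57 tonnes

14.57


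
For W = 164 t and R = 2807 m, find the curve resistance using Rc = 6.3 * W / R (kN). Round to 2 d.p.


Rc = 6.3 * W / R
Rc = 6.3 * 164 / 2807
Rc = 1033.2 / 2807
Rc = 0.37 kN

0.37


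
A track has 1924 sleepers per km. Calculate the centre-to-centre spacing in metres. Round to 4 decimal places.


Spacing = 1000 m / number of sleepers
Spacing = 1000 / 1924
Spacing = 0.5198 m

0.5198


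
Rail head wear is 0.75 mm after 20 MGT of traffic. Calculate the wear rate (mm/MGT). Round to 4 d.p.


Wear rate = total wear / cumulative tonnage
Rate = 0.75 / 20
Rate = 0.0375 mm/MGT

0.0375


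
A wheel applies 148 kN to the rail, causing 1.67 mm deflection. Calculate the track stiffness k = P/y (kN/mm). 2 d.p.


Track stiffness k = P / y
k = 148 / 1.67
k = 88.62 kN/mm

88.62


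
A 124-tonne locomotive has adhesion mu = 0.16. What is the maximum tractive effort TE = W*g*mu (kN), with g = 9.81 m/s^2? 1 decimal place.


TE_max = W * g * mu
TE_max = 124 * 9.81 * 0.16
TE_max = 1216.44 * 0.16
TE_max = 194.6 kN

194.6


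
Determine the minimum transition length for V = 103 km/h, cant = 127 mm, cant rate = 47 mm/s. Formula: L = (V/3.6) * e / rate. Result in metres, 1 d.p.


Convert speed: V = 103 / 3.6 = 28.6111 m/s
L = 28.6111 * 127 / 47
L = 3633.6111 / 47
L = 77.3 m

77.3


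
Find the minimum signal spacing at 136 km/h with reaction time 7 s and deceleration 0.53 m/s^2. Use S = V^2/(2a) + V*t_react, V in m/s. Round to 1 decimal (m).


V = 136 / 3.6 = 37.7778 m/s
Braking distance = 37.7778^2 / (2*0.53) = 1346.3778 m
Sighting distance = 37.7778 * 7 = 264.4444 m
S = 1346.3778 + 264.4444 = 1610.8 m

1610.8


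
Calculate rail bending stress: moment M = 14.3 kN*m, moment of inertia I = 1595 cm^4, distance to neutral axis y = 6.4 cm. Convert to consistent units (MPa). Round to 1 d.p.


Convert units:
M = 14.3 kN*m = 14300000 N*mm
y = 6.4 cm = 64 mm
I = 1595 cm^4 = 15950000 mm^4
sigma = 14300000 * 64 / 15950000
sigma = 57.4 MPa

57.4


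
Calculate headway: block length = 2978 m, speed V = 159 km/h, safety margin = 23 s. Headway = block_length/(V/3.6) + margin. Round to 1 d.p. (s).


V = 159 / 3.6 = 44.1667 m/s
Block traversal time = 2978 / 44.1667 = 67.4264 s
Headway = 67.4264 + 23
Headway = 90.4 s

90.4


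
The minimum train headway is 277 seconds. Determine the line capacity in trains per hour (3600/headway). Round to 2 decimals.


Capacity = 3600 / headway
Capacity = 3600 / 277
Capacity = 13.00 trains/hour

13.00


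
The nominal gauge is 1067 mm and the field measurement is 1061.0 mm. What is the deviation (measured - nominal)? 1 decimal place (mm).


Deviation = measured - nominal
Deviation = 1061.0 - 1067
Deviation = -6.0 mm

-6.0


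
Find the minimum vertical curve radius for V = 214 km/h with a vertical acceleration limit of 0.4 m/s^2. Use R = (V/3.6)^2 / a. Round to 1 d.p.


Convert speed: V = 214 / 3.6 = 59.4444 m/s
V^2 = 3533.642 m^2/s^2
R_v = 3533.642 / 0.4
R_v = 8834.1 m

8834.1


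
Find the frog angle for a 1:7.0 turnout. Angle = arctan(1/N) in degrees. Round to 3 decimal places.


1/N = 1/7.0 = 0.142857
angle = arctan(0.142857) = 0.141897 rad
angle = 0.141897 * 180/pi = 8.130 degrees

8.130


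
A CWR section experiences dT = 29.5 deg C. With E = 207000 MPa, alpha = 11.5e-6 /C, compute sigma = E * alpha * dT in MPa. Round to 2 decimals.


sigma = E * alpha * dT
sigma = 207000 * 11.5e-6 * 29.5
sigma = 2.3805 * 29.5
sigma = 70.22 MPa

70.22


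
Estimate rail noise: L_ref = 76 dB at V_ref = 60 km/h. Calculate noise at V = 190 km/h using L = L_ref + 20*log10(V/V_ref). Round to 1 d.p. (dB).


V/V_ref = 190 / 60 = 3.166667
log10(3.166667) = 0.500602
20 * 0.500602 = 10.012
L = 76 + 10.012 = 86.0 dB

86.0


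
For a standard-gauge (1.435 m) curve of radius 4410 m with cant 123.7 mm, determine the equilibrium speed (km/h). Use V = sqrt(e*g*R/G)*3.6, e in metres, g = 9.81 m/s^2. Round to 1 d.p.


Convert cant: e = 123.7 mm = 0.1237 m
V_ms = sqrt(0.1237 * 9.81 * 4410 / 1.435)
V_ms = sqrt(3729.283463) = 61.0679 m/s
V = 61.0679 * 3.6 = 219.8 km/h

219.8


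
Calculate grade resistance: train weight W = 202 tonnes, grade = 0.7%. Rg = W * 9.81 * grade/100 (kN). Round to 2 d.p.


Rg = W * 9.81 * grade / 100
Rg = 202 * 9.81 * 0.7 / 100
Rg = 1981.62 * 0.007
Rg = 13.87 kN

13.87


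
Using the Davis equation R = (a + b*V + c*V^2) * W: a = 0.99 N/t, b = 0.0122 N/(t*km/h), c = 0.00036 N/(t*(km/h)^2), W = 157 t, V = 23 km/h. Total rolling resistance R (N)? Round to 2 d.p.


b*V = 0.0122 * 23 = 0.2806
c*V^2 = 0.00036 * 529 = 0.19044
R_per_t = 0.99 + 0.2806 + 0.19044 = 1.46104 N/t
R_total = 1.46104 * 157 = 229.38 N

229.38


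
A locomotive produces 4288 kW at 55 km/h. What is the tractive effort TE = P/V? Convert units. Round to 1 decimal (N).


Convert: P = 4288 kW = 4288000 W
V = 55 / 3.6 = 15.2778 m/s
TE = 4288000 / 15.2778
TE = 280669.1 N

280669.1


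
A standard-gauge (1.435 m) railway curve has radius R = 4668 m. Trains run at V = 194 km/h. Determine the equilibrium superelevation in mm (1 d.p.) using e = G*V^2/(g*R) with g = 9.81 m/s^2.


Convert speed: V = 194 / 3.6 = 53.8889 m/s
Apply formula: e = 1.435 * 53.8889^2 / (9.81 * 4668)
e = 1.435 * 2904.0123 / 45793.08
e = 0.091002 m = 91.0 mm

91.0


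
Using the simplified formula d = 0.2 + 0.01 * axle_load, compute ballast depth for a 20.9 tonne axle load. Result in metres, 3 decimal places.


d = 0.2 + 0.01 * 20.9
d = 0.2 + 0.209
d = 0.409 m

0.409


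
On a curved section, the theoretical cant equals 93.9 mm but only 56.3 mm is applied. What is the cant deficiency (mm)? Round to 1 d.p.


Cant deficiency = equilibrium cant - actual cant
CD = 93.9 - 56.3
CD = 37.6 mm

37.6


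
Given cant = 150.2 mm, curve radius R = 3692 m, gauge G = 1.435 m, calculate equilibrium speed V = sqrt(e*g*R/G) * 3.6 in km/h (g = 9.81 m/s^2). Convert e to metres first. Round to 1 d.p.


Convert cant: e = 150.2 mm = 0.1502 m
V_ms = sqrt(0.1502 * 9.81 * 3692 / 1.435)
V_ms = sqrt(3790.955891) = 61.5707 m/s
V = 61.5707 * 3.6 = 221.7 km/h

221.7


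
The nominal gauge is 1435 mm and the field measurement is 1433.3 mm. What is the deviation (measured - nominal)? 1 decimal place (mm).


Deviation = measured - nominal
Deviation = 1433.3 - 1435
Deviation = -1.7 mm

-1.7


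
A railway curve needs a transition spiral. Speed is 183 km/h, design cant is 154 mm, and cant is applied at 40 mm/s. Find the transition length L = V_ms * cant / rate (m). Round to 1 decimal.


Convert speed: V = 183 / 3.6 = 50.8333 m/s
L = 50.8333 * 154 / 40
L = 7828.3333 / 40
L = 195.7 m

195.7


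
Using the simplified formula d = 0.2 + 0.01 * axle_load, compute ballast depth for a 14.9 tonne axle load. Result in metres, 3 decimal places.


d = 0.2 + 0.01 * 14.9
d = 0.2 + 0.149
d = 0.349 m

0.349


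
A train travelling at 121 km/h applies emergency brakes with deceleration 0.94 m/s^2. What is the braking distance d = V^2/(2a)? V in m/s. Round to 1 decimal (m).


Convert speed: V = 121 / 3.6 = 33.6111 m/s
V^2 = 1129.7068
d = 1129.7068 / (2 * 0.94)
d = 1129.7068 / 1.88
d = 600.9 m

600.9


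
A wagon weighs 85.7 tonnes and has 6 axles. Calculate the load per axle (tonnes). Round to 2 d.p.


Load per axle = total weight / number of axles
Load = 85.7 / 6
Load = 14.28 tonnes

14.28


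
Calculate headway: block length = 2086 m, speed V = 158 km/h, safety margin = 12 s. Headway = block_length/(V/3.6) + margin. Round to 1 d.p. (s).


V = 158 / 3.6 = 43.8889 m/s
Block traversal time = 2086 / 43.8889 = 47.5291 s
Headway = 47.5291 + 12
Headway = 59.5 s

59.5


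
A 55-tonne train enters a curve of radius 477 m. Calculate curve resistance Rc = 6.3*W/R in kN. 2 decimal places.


Rc = 6.3 * W / R
Rc = 6.3 * 55 / 477
Rc = 346.5 / 477
Rc = 0.73 kN

0.73


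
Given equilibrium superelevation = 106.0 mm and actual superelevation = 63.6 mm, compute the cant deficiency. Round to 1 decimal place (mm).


Cant deficiency = equilibrium cant - actual cant
CD = 106.0 - 63.6
CD = 42.4 mm

42.4


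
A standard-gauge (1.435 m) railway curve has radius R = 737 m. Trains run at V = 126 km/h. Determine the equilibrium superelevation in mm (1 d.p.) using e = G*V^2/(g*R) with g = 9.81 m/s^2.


Convert speed: V = 126 / 3.6 = 35.0 m/s
Apply formula: e = 1.435 * 35.0^2 / (9.81 * 737)
e = 1.435 * 1225.0 / 7229.97
e = 0.243137 m = 243.1 mm

243.1


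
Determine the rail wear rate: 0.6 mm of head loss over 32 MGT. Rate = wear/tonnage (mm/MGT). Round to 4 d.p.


Wear rate = total wear / cumulative tonnage
Rate = 0.6 / 32
Rate = 0.0188 mm/MGT

0.0188


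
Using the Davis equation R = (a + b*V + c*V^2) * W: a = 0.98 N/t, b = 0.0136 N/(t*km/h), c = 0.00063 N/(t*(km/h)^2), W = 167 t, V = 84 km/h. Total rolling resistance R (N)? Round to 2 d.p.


b*V = 0.0136 * 84 = 1.1424
c*V^2 = 0.00063 * 7056 = 4.44528
R_per_t = 0.98 + 1.1424 + 4.44528 = 6.56768 N/t
R_total = 6.56768 * 167 = 1096.80 N

1096.80


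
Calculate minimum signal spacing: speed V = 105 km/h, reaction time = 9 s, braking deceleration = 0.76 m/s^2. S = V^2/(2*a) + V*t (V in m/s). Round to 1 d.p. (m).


V = 105 / 3.6 = 29.1667 m/s
Braking distance = 29.1667^2 / (2*0.76) = 559.6674 m
Sighting distance = 29.1667 * 9 = 262.5 m
S = 559.6674 + 262.5 = 822.2 m

822.2


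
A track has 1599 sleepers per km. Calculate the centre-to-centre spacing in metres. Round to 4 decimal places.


Spacing = 1000 m / number of sleepers
Spacing = 1000 / 1599
Spacing = 0.6254 m

0.6254


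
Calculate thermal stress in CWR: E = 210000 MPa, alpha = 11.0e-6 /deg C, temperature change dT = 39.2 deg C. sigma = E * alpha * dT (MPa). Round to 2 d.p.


sigma = E * alpha * dT
sigma = 210000 * 11.0e-6 * 39.2
sigma = 2.31 * 39.2
sigma = 90.55 MPa

90.55


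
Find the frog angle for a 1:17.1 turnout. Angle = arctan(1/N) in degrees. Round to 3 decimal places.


1/N = 1/17.1 = 0.05848
angle = arctan(0.05848) = 0.058413 rad
angle = 0.058413 * 180/pi = 3.347 degrees

3.347


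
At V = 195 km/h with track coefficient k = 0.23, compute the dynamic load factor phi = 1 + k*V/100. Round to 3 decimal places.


phi = 1 + k * V / 100
phi = 1 + 0.23 * 195 / 100
phi = 1 + 0.4485
phi = 1.449

1.449


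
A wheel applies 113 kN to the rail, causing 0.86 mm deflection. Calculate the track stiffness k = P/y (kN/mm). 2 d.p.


Track stiffness k = P / y
k = 113 / 0.86
k = 131.40 kN/mm

131.40


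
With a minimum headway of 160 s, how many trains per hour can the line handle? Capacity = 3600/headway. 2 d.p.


Capacity = 3600 / headway
Capacity = 3600 / 160
Capacity = 22.50 trains/hour

22.50


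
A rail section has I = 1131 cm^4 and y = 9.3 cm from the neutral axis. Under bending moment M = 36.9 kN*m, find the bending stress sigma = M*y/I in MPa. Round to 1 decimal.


Convert units:
M = 36.9 kN*m = 36900000 N*mm
y = 9.3 cm = 93 mm
I = 1131 cm^4 = 11310000 mm^4
sigma = 36900000 * 93 / 11310000
sigma = 303.4 MPa

303.4


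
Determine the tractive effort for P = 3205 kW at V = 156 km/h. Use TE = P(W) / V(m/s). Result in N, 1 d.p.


Convert: P = 3205 kW = 3205000 W
V = 156 / 3.6 = 43.3333 m/s
TE = 3205000 / 43.3333
TE = 73961.5 N

73961.5


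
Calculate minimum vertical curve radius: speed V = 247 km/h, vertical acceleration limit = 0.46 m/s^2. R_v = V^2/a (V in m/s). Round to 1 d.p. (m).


Convert speed: V = 247 / 3.6 = 68.6111 m/s
V^2 = 4707.4846 m^2/s^2
R_v = 4707.4846 / 0.46
R_v = 10233.7 m

10233.7


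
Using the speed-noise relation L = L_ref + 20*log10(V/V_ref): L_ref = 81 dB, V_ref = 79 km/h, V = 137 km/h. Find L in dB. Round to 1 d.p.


V/V_ref = 137 / 79 = 1.734177
log10(1.734177) = 0.239093
20 * 0.239093 = 4.7819
L = 81 + 4.7819 = 85.8 dB

85.8


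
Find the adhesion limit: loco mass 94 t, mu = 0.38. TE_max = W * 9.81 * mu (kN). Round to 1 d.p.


TE_max = W * g * mu
TE_max = 94 * 9.81 * 0.38
TE_max = 922.14 * 0.38
TE_max = 350.4 kN

350.4


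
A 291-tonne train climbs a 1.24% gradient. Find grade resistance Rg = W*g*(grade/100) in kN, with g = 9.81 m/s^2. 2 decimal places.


Rg = W * 9.81 * grade / 100
Rg = 291 * 9.81 * 1.24 / 100
Rg = 2854.71 * 0.0124
Rg = 35.40 kN

35.40


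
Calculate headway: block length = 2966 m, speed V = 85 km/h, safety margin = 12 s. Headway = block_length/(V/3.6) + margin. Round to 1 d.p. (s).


V = 85 / 3.6 = 23.6111 m/s
Block traversal time = 2966 / 23.6111 = 125.6188 s
Headway = 125.6188 + 12
Headway = 137.6 s

137.6


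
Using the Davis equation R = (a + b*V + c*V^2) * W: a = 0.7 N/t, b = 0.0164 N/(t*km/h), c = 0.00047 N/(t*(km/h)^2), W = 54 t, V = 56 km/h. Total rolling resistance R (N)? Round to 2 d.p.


b*V = 0.0164 * 56 = 0.9184
c*V^2 = 0.00047 * 3136 = 1.47392
R_per_t = 0.7 + 0.9184 + 1.47392 = 3.09232 N/t
R_total = 3.09232 * 54 = 166.99 N

166.99


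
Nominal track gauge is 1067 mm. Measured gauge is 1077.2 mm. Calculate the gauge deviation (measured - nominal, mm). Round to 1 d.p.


Deviation = measured - nominal
Deviation = 1077.2 - 1067
Deviation = 10.2 mm

10.2


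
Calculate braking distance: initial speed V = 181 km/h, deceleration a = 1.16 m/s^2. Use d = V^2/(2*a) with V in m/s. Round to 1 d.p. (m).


Convert speed: V = 181 / 3.6 = 50.2778 m/s
V^2 = 2527.8549
d = 2527.8549 / (2 * 1.16)
d = 2527.8549 / 2.32
d = 1089.6 m

1089.6


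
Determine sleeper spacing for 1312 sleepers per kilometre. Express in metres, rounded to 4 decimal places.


Spacing = 1000 m / number of sleepers
Spacing = 1000 / 1312
Spacing = 0.7622 m

0.7622


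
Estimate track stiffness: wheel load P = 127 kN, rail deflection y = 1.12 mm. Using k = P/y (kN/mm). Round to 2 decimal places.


Track stiffness k = P / y
k = 127 / 1.12
k = 113.39 kN/mm

113.39


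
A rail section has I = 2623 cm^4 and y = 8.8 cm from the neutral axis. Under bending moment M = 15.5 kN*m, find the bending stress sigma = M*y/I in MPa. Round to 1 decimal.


Convert units:
M = 15.5 kN*m = 15500000 N*mm
y = 8.8 cm = 88 mm
I = 2623 cm^4 = 26230000 mm^4
sigma = 15500000 * 88 / 26230000
sigma = 52.0 MPa

52.0


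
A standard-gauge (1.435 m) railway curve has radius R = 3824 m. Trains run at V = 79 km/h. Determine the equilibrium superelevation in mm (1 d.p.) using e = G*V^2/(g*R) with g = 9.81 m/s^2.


Convert speed: V = 79 / 3.6 = 21.9444 m/s
Apply formula: e = 1.435 * 21.9444^2 / (9.81 * 3824)
e = 1.435 * 481.5586 / 37513.44
e = 0.018421 m = 18.4 mm

18.4


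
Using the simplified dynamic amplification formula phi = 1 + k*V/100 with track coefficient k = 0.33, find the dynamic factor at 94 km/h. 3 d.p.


phi = 1 + k * V / 100
phi = 1 + 0.33 * 94 / 100
phi = 1 + 0.3102
phi = 1.310

1.310


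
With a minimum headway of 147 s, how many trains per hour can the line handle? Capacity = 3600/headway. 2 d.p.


Capacity = 3600 / headway
Capacity = 3600 / 147
Capacity = 24.49 trains/hour

24.49


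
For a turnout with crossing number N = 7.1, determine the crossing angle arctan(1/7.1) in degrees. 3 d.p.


1/N = 1/7.1 = 0.140845
angle = arctan(0.140845) = 0.139925 rad
angle = 0.139925 * 180/pi = 8.017 degrees

8.017


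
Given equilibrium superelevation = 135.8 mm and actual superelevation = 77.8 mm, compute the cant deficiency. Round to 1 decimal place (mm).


Cant deficiency = equilibrium cant - actual cant
CD = 135.8 - 77.8
CD = 58.0 mm

58.0


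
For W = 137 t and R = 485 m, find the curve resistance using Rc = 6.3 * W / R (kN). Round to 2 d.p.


Rc = 6.3 * W / R
Rc = 6.3 * 137 / 485
Rc = 863.1 / 485
Rc = 1.78 kN

1.78


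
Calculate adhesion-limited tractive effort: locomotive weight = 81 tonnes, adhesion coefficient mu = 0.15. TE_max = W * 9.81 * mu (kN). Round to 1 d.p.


TE_max = W * g * mu
TE_max = 81 * 9.81 * 0.15
TE_max = 794.61 * 0.15
TE_max = 119.2 kN

119.2


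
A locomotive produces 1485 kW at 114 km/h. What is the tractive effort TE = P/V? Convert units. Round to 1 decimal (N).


Convert: P = 1485 kW = 1485000 W
V = 114 / 3.6 = 31.6667 m/s
TE = 1485000 / 31.6667
TE = 46894.7 N

46894.7


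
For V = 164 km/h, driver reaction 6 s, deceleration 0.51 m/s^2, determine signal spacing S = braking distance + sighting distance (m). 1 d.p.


V = 164 / 3.6 = 45.5556 m/s
Braking distance = 45.5556^2 / (2*0.51) = 2034.6163 m
Sighting distance = 45.5556 * 6 = 273.3333 m
S = 2034.6163 + 273.3333 = 2307.9 m

2307.9


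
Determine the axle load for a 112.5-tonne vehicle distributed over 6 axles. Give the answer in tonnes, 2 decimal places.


Load per axle = total weight / number of axles
Load = 112.5 / 6
Load = 18.75 tonnes

18.75


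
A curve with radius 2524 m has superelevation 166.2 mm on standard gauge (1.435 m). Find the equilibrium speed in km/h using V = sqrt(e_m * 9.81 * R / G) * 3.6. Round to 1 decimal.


Convert cant: e = 166.2 mm = 0.1662 m
V_ms = sqrt(0.1662 * 9.81 * 2524 / 1.435)
V_ms = sqrt(2867.724828) = 53.5511 m/s
V = 53.5511 * 3.6 = 192.8 km/h

192.8


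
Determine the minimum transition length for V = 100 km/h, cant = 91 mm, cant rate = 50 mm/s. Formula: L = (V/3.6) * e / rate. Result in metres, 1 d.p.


Convert speed: V = 100 / 3.6 = 27.7778 m/s
L = 27.7778 * 91 / 50
L = 2527.7778 / 50
L = 50.6 m

50.6


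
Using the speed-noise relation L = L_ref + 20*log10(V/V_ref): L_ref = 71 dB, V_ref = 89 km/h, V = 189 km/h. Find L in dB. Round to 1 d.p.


V/V_ref = 189 / 89 = 2.123596
log10(2.123596) = 0.327072
20 * 0.327072 = 6.5414
L = 71 + 6.5414 = 77.5 dB

77.5


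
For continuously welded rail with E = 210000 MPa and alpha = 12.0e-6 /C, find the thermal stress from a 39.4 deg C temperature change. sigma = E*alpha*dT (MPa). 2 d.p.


sigma = E * alpha * dT
sigma = 210000 * 12.0e-6 * 39.4
sigma = 2.52 * 39.4
sigma = 99.29 MPa

99.29


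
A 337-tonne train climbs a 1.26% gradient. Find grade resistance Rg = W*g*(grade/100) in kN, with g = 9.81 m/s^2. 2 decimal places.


Rg = W * 9.81 * grade / 100
Rg = 337 * 9.81 * 1.26 / 100
Rg = 3305.97 * 0.0126
Rg = 41.66 kN

41.66


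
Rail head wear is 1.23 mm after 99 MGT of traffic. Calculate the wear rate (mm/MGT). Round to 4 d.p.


Wear rate = total wear / cumulative tonnage
Rate = 1.23 / 99
Rate = 0.0124 mm/MGT

0.0124


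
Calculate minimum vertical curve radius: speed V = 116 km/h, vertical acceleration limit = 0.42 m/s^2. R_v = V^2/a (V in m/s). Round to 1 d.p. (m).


Convert speed: V = 116 / 3.6 = 32.2222 m/s
V^2 = 1038.2716 m^2/s^2
R_v = 1038.2716 / 0.42
R_v = 2472.1 m

2472.1


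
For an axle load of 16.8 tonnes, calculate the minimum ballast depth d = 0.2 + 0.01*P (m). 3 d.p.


d = 0.2 + 0.01 * 16.8
d = 0.2 + 0.168
d = 0.368 m

0.368


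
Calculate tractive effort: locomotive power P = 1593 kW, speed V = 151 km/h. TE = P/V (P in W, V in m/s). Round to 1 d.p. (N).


Convert: P = 1593 kW = 1593000 W
V = 151 / 3.6 = 41.9444 m/s
TE = 1593000 / 41.9444
TE = 37978.8 N

37978.8


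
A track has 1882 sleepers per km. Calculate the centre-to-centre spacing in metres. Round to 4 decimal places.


Spacing = 1000 m / number of sleepers
Spacing = 1000 / 1882
Spacing = 0.5313 m

0.5313


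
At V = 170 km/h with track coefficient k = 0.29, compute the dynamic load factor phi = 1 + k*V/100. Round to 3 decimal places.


phi = 1 + k * V / 100
phi = 1 + 0.29 * 170 / 100
phi = 1 + 0.493
phi = 1.493

1.493


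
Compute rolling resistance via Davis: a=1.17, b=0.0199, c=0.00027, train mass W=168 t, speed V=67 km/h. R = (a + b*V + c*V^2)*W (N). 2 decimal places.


b*V = 0.0199 * 67 = 1.3333
c*V^2 = 0.00027 * 4489 = 1.21203
R_per_t = 1.17 + 1.3333 + 1.21203 = 3.71533 N/t
R_total = 3.71533 * 168 = 624.18 N

624.18


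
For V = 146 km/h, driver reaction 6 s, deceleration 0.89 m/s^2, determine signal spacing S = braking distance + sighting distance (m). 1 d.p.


V = 146 / 3.6 = 40.5556 m/s
Braking distance = 40.5556^2 / (2*0.89) = 924.0186 m
Sighting distance = 40.5556 * 6 = 243.3333 m
S = 924.0186 + 243.3333 = 1167.4 m

1167.4


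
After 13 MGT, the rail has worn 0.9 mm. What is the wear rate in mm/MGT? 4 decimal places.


Wear rate = total wear / cumulative tonnage
Rate = 0.9 / 13
Rate = 0.0692 mm/MGT

0.0692


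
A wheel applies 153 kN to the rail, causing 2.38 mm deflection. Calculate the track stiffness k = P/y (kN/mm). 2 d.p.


Track stiffness k = P / y
k = 153 / 2.38
k = 64.29 kN/mm

64.29


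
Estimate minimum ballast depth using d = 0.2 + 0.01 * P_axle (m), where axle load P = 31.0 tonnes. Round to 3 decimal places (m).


d = 0.2 + 0.01 * 31.0
d = 0.2 + 0.31
d = 0.510 m

0.510


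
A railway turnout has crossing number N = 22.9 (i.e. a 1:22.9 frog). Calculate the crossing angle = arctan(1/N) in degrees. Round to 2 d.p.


1/N = 1/22.9 = 0.043668
angle = arctan(0.043668) = 0.04364 rad
angle = 0.04364 * 180/pi = 2.50 degrees

2.50


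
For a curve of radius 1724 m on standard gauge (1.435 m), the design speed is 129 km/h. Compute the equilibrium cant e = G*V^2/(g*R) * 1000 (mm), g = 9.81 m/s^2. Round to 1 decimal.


Convert speed: V = 129 / 3.6 = 35.8333 m/s
Apply formula: e = 1.435 * 35.8333^2 / (9.81 * 1724)
e = 1.435 * 1284.0278 / 16912.44
e = 0.108948 m = 108.9 mm

108.9


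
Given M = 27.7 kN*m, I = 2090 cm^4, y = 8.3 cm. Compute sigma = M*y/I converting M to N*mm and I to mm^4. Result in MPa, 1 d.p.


Convert units:
M = 27.7 kN*m = 27700000 N*mm
y = 8.3 cm = 83 mm
I = 2090 cm^4 = 20900000 mm^4
sigma = 27700000 * 83 / 20900000
sigma = 110.0 MPa

110.0


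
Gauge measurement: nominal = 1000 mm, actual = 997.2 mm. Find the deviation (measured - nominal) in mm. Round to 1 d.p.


Deviation = measured - nominal
Deviation = 997.2 - 1000
Deviation = -2.8 mm

-2.8


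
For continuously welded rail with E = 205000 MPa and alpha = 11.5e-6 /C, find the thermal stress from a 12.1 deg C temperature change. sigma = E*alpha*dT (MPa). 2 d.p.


sigma = E * alpha * dT
sigma = 205000 * 11.5e-6 * 12.1
sigma = 2.3575 * 12.1
sigma = 28.53 MPa

28.53


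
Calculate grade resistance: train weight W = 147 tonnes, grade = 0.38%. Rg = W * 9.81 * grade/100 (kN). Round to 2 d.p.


Rg = W * 9.81 * grade / 100
Rg = 147 * 9.81 * 0.38 / 100
Rg = 1442.07 * 0.0038
Rg = 5.48 kN

5.48


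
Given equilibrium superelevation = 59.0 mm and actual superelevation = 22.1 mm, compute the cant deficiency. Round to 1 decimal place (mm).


Cant deficiency = equilibrium cant - actual cant
CD = 59.0 - 22.1
CD = 36.9 mm

36.9


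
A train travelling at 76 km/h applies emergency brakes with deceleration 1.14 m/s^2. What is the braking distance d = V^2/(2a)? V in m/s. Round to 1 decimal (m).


Convert speed: V = 76 / 3.6 = 21.1111 m/s
V^2 = 445.679
d = 445.679 / (2 * 1.14)
d = 445.679 / 2.28
d = 195.5 m

195.5


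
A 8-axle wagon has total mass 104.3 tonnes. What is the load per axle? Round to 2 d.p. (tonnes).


Load per axle = total weight / number of axles
Load = 104.3 / 8
Load = 13.04 tonnes

13.04


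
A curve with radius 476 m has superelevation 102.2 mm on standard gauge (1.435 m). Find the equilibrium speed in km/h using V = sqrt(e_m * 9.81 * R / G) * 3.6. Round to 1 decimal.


Convert cant: e = 102.2 mm = 0.1022 m
V_ms = sqrt(0.1022 * 9.81 * 476 / 1.435)
V_ms = sqrt(332.563785) = 18.2363 m/s
V = 18.2363 * 3.6 = 65.7 km/h

65.7


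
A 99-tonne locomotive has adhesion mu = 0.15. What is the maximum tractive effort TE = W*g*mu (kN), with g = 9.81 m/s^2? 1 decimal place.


TE_max = W * g * mu
TE_max = 99 * 9.81 * 0.15
TE_max = 971.19 * 0.15
TE_max = 145.7 kN

145.7
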